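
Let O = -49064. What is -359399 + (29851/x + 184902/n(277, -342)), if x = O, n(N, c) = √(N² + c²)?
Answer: -17633582387/49064 + 184902*√193693/193693 ≈ -3.5898e+5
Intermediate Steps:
x = -49064
-359399 + (29851/x + 184902/n(277, -342)) = -359399 + (29851/(-49064) + 184902/(√(277² + (-342)²))) = -359399 + (29851*(-1/49064) + 184902/(√(76729 + 116964))) = -359399 + (-29851/49064 + 184902/(√193693)) = -359399 + (-29851/49064 + 184902*(√193693/193693)) = -359399 + (-29851/49064 + 184902*√193693/193693) = -17633582387/49064 + 184902*√193693/193693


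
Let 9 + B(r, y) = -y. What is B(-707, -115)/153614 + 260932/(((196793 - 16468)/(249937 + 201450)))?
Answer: 9046429292877213/13850222275 ≈ 6.5316e+5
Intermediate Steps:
B(r, y) = -9 - y
B(-707, -115)/153614 + 260932/(((196793 - 16468)/(249937 + 201450))) = (-9 - 1*(-115))/153614 + 260932/(((196793 - 16468)/(249937 + 201450))) = (-9 + 115)*(1/153614) + 260932/((180325/451387)) = 106*(1/153614) + 260932/((180325*(1/451387))) = 53/76807 + 260932/(180325/451387) = 53/76807 + 260932*(451387/180325) = 53/76807 + 117781312684/180325 = 9046429292877213/13850222275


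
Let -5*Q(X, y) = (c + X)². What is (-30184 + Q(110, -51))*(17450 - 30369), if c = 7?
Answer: 2126583671/5 ≈ 4.2532e+8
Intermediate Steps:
Q(X, y) = -(7 + X)²/5
(-30184 + Q(110, -51))*(17450 - 30369) = (-30184 - (7 + 110)²/5)*(17450 - 30369) = (-30184 - ⅕*117²)*(-12919) = (-30184 - ⅕*13689)*(-12919) = (-30184 - 13689/5)*(-12919) = -164609/5*(-12919) = 2126583671/5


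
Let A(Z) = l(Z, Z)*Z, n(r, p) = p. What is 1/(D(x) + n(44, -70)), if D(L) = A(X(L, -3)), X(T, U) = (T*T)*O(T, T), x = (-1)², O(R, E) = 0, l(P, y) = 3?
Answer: -1/70 ≈ -0.014286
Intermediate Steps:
x = 1
X(T, U) = 0 (X(T, U) = (T*T)*0 = T²*0 = 0)
A(Z) = 3*Z
D(L) = 0 (D(L) = 3*0 = 0)
1/(D(x) + n(44, -70)) = 1/(0 - 70) = 1/(-70) = -1/70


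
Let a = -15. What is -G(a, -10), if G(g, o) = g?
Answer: 15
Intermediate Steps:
-G(a, -10) = -1*(-15) = 15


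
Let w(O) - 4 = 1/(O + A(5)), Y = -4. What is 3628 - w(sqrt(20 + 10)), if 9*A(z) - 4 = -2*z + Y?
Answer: 844383/233 - 81*sqrt(30)/2330 ≈ 3623.8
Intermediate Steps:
A(z) = -2*z/9 (A(z) = 4/9 + (-2*z - 4)/9 = 4/9 + (-4 - 2*z)/9 = 4/9 + (-4/9 - 2*z/9) = -2*z/9)
w(O) = 4 + 1/(-10/9 + O) (w(O) = 4 + 1/(O - 2/9*5) = 4 + 1/(O - 10/9) = 4 + 1/(-10/9 + O))
3628 - w(sqrt(20 + 10)) = 3628 - (-31 + 36*sqrt(20 + 10))/(-10 + 9*sqrt(20 + 10)) = 3628 - (-31 + 36*sqrt(30))/(-10 + 9*sqrt(30))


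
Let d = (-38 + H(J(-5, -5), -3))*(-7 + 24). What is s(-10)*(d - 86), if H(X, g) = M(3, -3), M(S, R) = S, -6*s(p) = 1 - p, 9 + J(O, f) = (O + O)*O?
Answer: 2497/2 ≈ 1248.5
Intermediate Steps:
J(O, f) = -9 + 2*O² (J(O, f) = -9 + (O + O)*O = -9 + (2*O)*O = -9 + 2*O²)
s(p) = -⅙ + p/6 (s(p) = -(1 - p)/6 = -⅙ + p/6)
H(X, g) = 3
d = -595 (d = (-38 + 3)*(-7 + 24) = -35*17 = -595)
s(-10)*(d - 86) = (-⅙ + (⅙)*(-10))*(-595 - 86) = (-⅙ - 5/3)*(-681) = -11/6*(-681) = 2497/2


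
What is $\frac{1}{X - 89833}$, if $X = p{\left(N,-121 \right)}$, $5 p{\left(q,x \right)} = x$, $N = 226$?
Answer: $- \frac{5}{449286} \approx -1.1129 \cdot 10^{-5}$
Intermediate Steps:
$p{\left(q,x \right)} = \frac{x}{5}$
$X = - \frac{121}{5}$ ($X = \frac{1}{5} \left(-121\right) = - \frac{121}{5} \approx -24.2$)
$\frac{1}{X - 89833} = \frac{1}{- \frac{121}{5} - 89833} = \frac{1}{- \frac{449286}{5}} = - \frac{5}{449286}$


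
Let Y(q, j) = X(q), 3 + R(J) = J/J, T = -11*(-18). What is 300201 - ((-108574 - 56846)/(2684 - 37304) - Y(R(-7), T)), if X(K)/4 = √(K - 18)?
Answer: 173213220/577 + 8*I*√5 ≈ 3.002e+5 + 17.889*I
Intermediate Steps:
T = 198
R(J) = -2 (R(J) = -3 + J/J = -3 + 1 = -2)
X(K) = 4*√(-18 + K) (X(K) = 4*√(K - 18) = 4*√(-18 + K))
Y(q, j) = 4*√(-18 + q)
300201 - ((-108574 - 56846)/(2684 - 37304) - Y(R(-7), T)) = 300201 - ((-108574 - 56846)/(2684 - 37304) - 4*√(-18 - 2)) = 300201 - (-165420/(-34620) - 4*√(-20)) = 300201 - (-165420*(-1/34620) - 4*2*I*√5) = 300201 - (2757/577 - 8*I*√5) = 300201 + (-2757/577 + 8*I*√5) = 173213220/577 + 8*I*√5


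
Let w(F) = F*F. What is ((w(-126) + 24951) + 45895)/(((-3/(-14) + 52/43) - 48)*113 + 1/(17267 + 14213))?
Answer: -821732576560/49870725879 ≈ -16.477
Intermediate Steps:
w(F) = F²
((w(-126) + 24951) + 45895)/(((-3/(-14) + 52/43) - 48)*113 + 1/(17267 + 14213)) = (((-126)² + 24951) + 45895)/(((-3/(-14) + 52/43) - 48)*113 + 1/(17267 + 14213)) = ((15876 + 24951) + 45895)/(((-3*(-1/14) + 52*(1/43)) - 48)*113 + 1/31480) = (40827 + 45895)/(((3/14 + 52/43) - 48)*113 + 1/31480) = 86722/((857/602 - 48)*113 + 1/31480) = 86722/(-28039/602*113 + 1/31480) = 86722/(-3168407/602 + 1/31480) = 86722/(-49870725879/9475480) = 86722*(-9475480/49870725879) = -821732576560/49870725879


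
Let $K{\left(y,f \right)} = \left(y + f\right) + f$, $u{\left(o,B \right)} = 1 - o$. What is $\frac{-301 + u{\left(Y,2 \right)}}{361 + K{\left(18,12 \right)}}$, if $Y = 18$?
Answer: $- \frac{318}{403} \approx -0.78908$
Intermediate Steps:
$K{\left(y,f \right)} = y + 2 f$ ($K{\left(y,f \right)} = \left(f + y\right) + f = y + 2 f$)
$\frac{-301 + u{\left(Y,2 \right)}}{361 + K{\left(18,12 \right)}} = \frac{-301 + \left(1 - 18\right)}{361 + \left(18 + 2 \cdot 12\right)} = \frac{-301 + \left(1 - 18\right)}{361 + \left(18 + 24\right)} = \frac{-301 - 17}{361 + 42} = - \frac{318}{403}$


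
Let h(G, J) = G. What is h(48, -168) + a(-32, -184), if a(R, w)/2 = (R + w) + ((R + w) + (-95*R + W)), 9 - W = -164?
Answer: 5610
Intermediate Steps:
W = 173 (W = 9 - 1*(-164) = 9 + 164 = 173)
a(R, w) = 346 - 186*R + 4*w (a(R, w) = 2*((R + w) + ((R + w) + (-95*R + 173))) = 2*((R + w) + ((R + w) + (173 - 95*R))) = 2*((R + w) + (173 + w - 94*R)) = 2*(173 - 93*R + 2*w) = 346 - 186*R + 4*w)
h(48, -168) + a(-32, -184) = 48 + (346 - 186*(-32) + 4*(-184)) = 48 + (346 + 5952 - 736) = 48 + 5562 = 5610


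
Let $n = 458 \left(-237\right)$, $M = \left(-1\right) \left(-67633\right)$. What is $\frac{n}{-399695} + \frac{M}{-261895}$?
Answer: $\frac{279016547}{20935624405} \approx 0.013327$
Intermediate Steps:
$M = 67633$
$n = -108546$
$\frac{n}{-399695} + \frac{M}{-261895} = - \frac{108546}{-399695} + \frac{67633}{-261895} = \left(-108546\right) \left(- \frac{1}{399695}\right) + 67633 \left(- \frac{1}{261895}\right) = \frac{108546}{399695} - \frac{67633}{261895} = \frac{279016547}{20935624405}$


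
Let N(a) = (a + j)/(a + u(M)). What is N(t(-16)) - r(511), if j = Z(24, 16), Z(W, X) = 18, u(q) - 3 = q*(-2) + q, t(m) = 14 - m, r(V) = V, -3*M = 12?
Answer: -18859/37 ≈ -509.70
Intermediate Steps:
M = -4 (M = -1/3*12 = -4)
u(q) = 3 - q (u(q) = 3 + (q*(-2) + q) = 3 + (-2*q + q) = 3 - q)
j = 18
N(a) = (18 + a)/(7 + a) (N(a) = (a + 18)/(a + (3 - 1*(-4))) = (18 + a)/(a + (3 + 4)) = (18 + a)/(a + 7) = (18 + a)/(7 + a))
N(t(-16)) - r(511) = (18 + (14 - 1*(-16)))/(7 + (14 - 1*(-16))) - 1*511 = (18 + (14 + 16))/(7 + (14 + 16)) - 511 = (18 + 30)/(7 + 30) - 511 = 48/37 - 511 = -18859/37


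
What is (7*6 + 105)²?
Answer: 21609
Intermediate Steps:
(7*6 + 105)² = (42 + 105)² = 147² = 21609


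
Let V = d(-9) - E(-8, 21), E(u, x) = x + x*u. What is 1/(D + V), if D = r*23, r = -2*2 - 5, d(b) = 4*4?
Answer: -1/44 ≈ -0.022727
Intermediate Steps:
E(u, x) = x + u*x
d(b) = 16
r = -9 (r = -4 - 5 = -9)
V = 163 (V = 16 - 21*(1 - 8) = 16 - 21*(-7) = 16 - 1*(-147) = 16 + 147 = 163)
D = -207 (D = -9*23 = -207)
1/(D + V) = 1/(-207 + 163) = 1/(-44) = -1/44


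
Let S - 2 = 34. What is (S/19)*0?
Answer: 0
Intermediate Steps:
S = 36 (S = 2 + 34 = 36)
(S/19)*0 = (36/19)*0 = 0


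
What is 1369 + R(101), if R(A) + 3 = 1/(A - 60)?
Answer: 56007/41 ≈ 1366.0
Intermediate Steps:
R(A) = -3 + 1/(-60 + A) (R(A) = -3 + 1/(A - 60) = -3 + 1/(-60 + A))
1369 + R(101) = 1369 + (181 - 3*101)/(-60 + 101) = 1369 + (181 - 303)/41 = 1369 + (1/41)*(-122) = 1369 - 122/41 = 56007/41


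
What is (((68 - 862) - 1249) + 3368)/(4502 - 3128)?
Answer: 1325/1374 ≈ 0.96434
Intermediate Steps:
(((68 - 862) - 1249) + 3368)/(4502 - 3128) = ((-794 - 1249) + 3368)/1374 = (-2043 + 3368)*(1/1374) = 1325*(1/1374) = 1325/1374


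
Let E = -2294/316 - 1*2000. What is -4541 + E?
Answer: -1034625/158 ≈ -6548.3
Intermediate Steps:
E = -317147/158 (E = -2294*1/316 - 2000 = -1147/158 - 2000 = -317147/158 ≈ -2007.3)
-4541 + E = -4541 - 317147/158 = -1034625/158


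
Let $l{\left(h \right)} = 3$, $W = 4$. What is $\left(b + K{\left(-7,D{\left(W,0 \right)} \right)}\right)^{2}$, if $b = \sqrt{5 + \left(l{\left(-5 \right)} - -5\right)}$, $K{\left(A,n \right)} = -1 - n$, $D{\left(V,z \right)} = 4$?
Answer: $\left(5 - \sqrt{13}\right)^{2} \approx 1.9445$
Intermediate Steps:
$b = \sqrt{13}$ ($b = \sqrt{5 + \left(3 - -5\right)} = \sqrt{5 + \left(3 + 5\right)} = \sqrt{5 + 8} = \sqrt{13} \approx 3.6056$)
$\left(b + K{\left(-7,D{\left(W,0 \right)} \right)}\right)^{2} = \left(\sqrt{13} - 5\right)^{2} = \left(-5 + \sqrt{13}\right)^{2}$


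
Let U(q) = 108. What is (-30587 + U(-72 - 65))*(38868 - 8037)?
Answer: -939698049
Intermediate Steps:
(-30587 + U(-72 - 65))*(38868 - 8037) = (-30587 + 108)*(38868 - 8037) = -30479*30831 = -939698049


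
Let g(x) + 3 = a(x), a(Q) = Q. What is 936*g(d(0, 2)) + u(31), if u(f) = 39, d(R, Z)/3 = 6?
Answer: 14079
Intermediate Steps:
d(R, Z) = 18 (d(R, Z) = 3*6 = 18)
g(x) = -3 + x
936*g(d(0, 2)) + u(31) = 936*(-3 + 18) + 39 = 936*15 + 39 = 14040 + 39 = 14079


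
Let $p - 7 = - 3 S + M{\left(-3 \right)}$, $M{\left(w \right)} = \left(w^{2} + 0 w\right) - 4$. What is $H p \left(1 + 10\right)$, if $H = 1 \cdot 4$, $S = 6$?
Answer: $-264$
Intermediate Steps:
$M{\left(w \right)} = -4 + w^{2}$ ($M{\left(w \right)} = \left(w^{2} + 0\right) - 4 = w^{2} - 4 = -4 + w^{2}$)
$p = -6$ ($p = 7 - \left(22 - 9\right) = 7 + \left(-18 + \left(-4 + 9\right)\right) = 7 + \left(-18 + 5\right) = 7 - 13 = -6$)
$H = 4$
$H p \left(1 + 10\right) = 4 \left(-6\right) \left(1 + 10\right) = \left(-24\right) 11 = -264$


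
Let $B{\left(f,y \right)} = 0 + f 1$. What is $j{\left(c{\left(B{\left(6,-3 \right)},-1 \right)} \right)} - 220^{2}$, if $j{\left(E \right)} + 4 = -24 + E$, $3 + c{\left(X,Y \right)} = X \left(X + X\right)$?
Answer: $-48359$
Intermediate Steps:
$B{\left(f,y \right)} = f$ ($B{\left(f,y \right)} = 0 + f = f$)
$c{\left(X,Y \right)} = -3 + 2 X^{2}$ ($c{\left(X,Y \right)} = -3 + X \left(X + X\right) = -3 + X 2 X = -3 + 2 X^{2}$)
$j{\left(E \right)} = -28 + E$ ($j{\left(E \right)} = -4 + \left(-24 + E\right) = -28 + E$)
$j{\left(c{\left(B{\left(6,-3 \right)},-1 \right)} \right)} - 220^{2} = \left(-28 - \left(3 - 2 \cdot 6^{2}\right)\right) - 220^{2} = \left(-28 + \left(-3 + 2 \cdot 36\right)\right) - 48400 = \left(-28 + \left(-3 + 72\right)\right) - 48400 = \left(-28 + 69\right) - 48400 = 41 - 48400 = -48359$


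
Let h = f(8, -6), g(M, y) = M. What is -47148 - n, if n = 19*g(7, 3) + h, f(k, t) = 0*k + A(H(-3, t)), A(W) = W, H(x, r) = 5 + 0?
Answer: -47286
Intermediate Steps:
H(x, r) = 5
f(k, t) = 5 (f(k, t) = 0*k + 5 = 0 + 5 = 5)
h = 5
n = 138 (n = 19*7 + 5 = 133 + 5 = 138)
-47148 - n = -47148 - 1*138 = -47148 - 138 = -47286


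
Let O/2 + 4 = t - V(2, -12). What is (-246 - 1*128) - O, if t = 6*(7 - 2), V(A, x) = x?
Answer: -450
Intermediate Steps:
t = 30 (t = 6*5 = 30)
O = 76 (O = -8 + 2*(30 - 1*(-12)) = -8 + 2*(30 + 12) = -8 + 2*42 = -8 + 84 = 76)
(-246 - 1*128) - O = (-246 - 1*128) - 1*76 = (-246 - 128) - 76 = -374 - 76 = -450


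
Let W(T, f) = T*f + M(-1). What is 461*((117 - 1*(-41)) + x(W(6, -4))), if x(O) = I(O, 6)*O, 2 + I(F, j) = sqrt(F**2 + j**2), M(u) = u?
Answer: 95888 - 11525*sqrt(661) ≈ -2.0042e+5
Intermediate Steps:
I(F, j) = -2 + sqrt(F**2 + j**2)
W(T, f) = -1 + T*f (W(T, f) = T*f - 1 = -1 + T*f)
x(O) = O*(-2 + sqrt(36 + O**2)) (x(O) = (-2 + sqrt(O**2 + 6**2))*O = (-2 + sqrt(O**2 + 36))*O = (-2 + sqrt(36 + O**2))*O = O*(-2 + sqrt(36 + O**2)))
461*((117 - 1*(-41)) + x(W(6, -4))) = 461*((117 - 1*(-41)) + (-1 + 6*(-4))*(-2 + sqrt(36 + (-1 + 6*(-4))**2))) = 461*((117 + 41) + (-1 - 24)*(-2 + sqrt(36 + (-1 - 24)**2))) = 461*(158 - 25*(-2 + sqrt(36 + (-25)**2))) = 461*(158 - 25*(-2 + sqrt(36 + 625))) = 461*(158 - 25*(-2 + sqrt(661))) = 461*(158 + (50 - 25*sqrt(661))) = 461*(208 - 25*sqrt(661)) = 95888 - 11525*sqrt(661)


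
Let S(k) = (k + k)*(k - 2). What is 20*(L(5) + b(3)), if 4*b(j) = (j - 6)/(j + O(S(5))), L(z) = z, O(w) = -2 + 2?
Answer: 95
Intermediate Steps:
S(k) = 2*k*(-2 + k) (S(k) = (2*k)*(-2 + k) = 2*k*(-2 + k))
O(w) = 0
b(j) = (-6 + j)/(4*j) (b(j) = ((j - 6)/(j + 0))/4 = ((-6 + j)/j)/4 = (-6 + j)/(4*j))
20*(L(5) + b(3)) = 20*(5 + (¼)*(-6 + 3)/3) = 20*(5 + (¼)*(⅓)*(-3)) = 20*(5 - ¼) = 20*(19/4) = 95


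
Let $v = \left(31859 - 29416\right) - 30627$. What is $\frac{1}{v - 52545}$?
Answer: $- \frac{1}{80729} \approx -1.2387 \cdot 10^{-5}$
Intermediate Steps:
$v = -28184$ ($v = 2443 - 30627 = -28184$)
$\frac{1}{v - 52545} = \frac{1}{-28184 - 52545} = \frac{1}{-80729} = - \frac{1}{80729}$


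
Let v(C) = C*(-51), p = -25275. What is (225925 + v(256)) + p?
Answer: 187594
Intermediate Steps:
v(C) = -51*C
(225925 + v(256)) + p = (225925 - 51*256) - 25275 = (225925 - 13056) - 25275 = 212869 - 25275 = 187594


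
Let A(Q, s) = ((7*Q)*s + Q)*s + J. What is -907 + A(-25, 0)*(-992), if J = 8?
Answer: -8843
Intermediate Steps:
A(Q, s) = 8 + s*(Q + 7*Q*s) (A(Q, s) = ((7*Q)*s + Q)*s + 8 = (7*Q*s + Q)*s + 8 = (Q + 7*Q*s)*s + 8 = s*(Q + 7*Q*s) + 8 = 8 + s*(Q + 7*Q*s))
-907 + A(-25, 0)*(-992) = -907 + (8 - 25*0 + 7*(-25)*0²)*(-992) = -907 + (8 + 0 + 7*(-25)*0)*(-992) = -907 + (8 + 0 + 0)*(-992) = -907 + 8*(-992) = -907 - 7936 = -8843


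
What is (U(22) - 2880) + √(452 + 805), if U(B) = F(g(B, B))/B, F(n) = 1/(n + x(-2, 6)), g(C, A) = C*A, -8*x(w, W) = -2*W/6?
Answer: -61364158/21307 + √1257 ≈ -2844.5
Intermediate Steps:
x(w, W) = W/24 (x(w, W) = -(-1)*W/6/4 = -(-1)*W/24 = W/24)
g(C, A) = A*C
F(n) = 1/(¼ + n) (F(n) = 1/(n + (1/24)*6) = 1/(n + ¼) = 1/(¼ + n))
U(B) = 4/(B*(1 + 4*B²)) (U(B) = (4/(1 + 4*(B*B)))/B = (4/(1 + 4*B²))/B = 4/(B*(1 + 4*B²)))
(U(22) - 2880) + √(452 + 805) = (4/(22 + 4*22³) - 2880) + √(452 + 805) = (4/(22 + 4*10648) - 2880) + √1257 = (4/(22 + 42592) - 2880) + √1257 = (4/42614 - 2880) + √1257 = (4*(1/42614) - 2880) + √1257 = (2/21307 - 2880) + √1257 = -61364158/21307 + √1257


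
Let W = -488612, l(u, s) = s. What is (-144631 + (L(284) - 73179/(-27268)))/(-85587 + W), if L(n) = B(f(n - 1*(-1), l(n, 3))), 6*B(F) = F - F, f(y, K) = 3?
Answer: 3943724929/15657258332 ≈ 0.25188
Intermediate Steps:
B(F) = 0 (B(F) = (F - F)/6 = (⅙)*0 = 0)
L(n) = 0
(-144631 + (L(284) - 73179/(-27268)))/(-85587 + W) = (-144631 + (0 - 73179/(-27268)))/(-85587 - 488612) = (-144631 + (0 - 73179*(-1)/27268))/(-574199) = (-144631 + (0 - 1*(-73179/27268)))*(-1/574199) = (-144631 + (0 + 73179/27268))*(-1/574199) = (-144631 + 73179/27268)*(-1/574199) = -3943724929/27268*(-1/574199) = 3943724929/15657258332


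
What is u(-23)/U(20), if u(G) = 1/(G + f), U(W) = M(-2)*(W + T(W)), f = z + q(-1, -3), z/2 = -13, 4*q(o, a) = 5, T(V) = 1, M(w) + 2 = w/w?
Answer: 4/4011 ≈ 0.00099726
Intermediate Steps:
M(w) = -1 (M(w) = -2 + w/w = -2 + 1 = -1)
q(o, a) = 5/4 (q(o, a) = (1/4)*5 = 5/4)
z = -26 (z = 2*(-13) = -26)
f = -99/4 (f = -26 + 5/4 = -99/4 ≈ -24.750)
U(W) = -1 - W (U(W) = -(W + 1) = -(1 + W) = -1 - W)
u(G) = 1/(-99/4 + G) (u(G) = 1/(G - 99/4) = 1/(-99/4 + G))
u(-23)/U(20) = (4/(-99 + 4*(-23)))/(-1 - 1*20) = (4/(-99 - 92))/(-1 - 20) = (4/(-191))/(-21) = (4*(-1/191))*(-1/21) = -4/191*(-1/21) = 4/4011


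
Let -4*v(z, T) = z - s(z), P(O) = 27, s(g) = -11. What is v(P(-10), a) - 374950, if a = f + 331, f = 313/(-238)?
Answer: -749919/2 ≈ -3.7496e+5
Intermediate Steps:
f = -313/238 (f = 313*(-1/238) = -313/238 ≈ -1.3151)
a = 78465/238 (a = -313/238 + 331 = 78465/238 ≈ 329.69)
v(z, T) = -11/4 - z/4 (v(z, T) = -(z - 1*(-11))/4 = -(z + 11)/4 = -(11 + z)/4 = -11/4 - z/4)
v(P(-10), a) - 374950 = (-11/4 - ¼*27) - 374950 = (-11/4 - 27/4) - 374950 = -19/2 - 374950 = -749919/2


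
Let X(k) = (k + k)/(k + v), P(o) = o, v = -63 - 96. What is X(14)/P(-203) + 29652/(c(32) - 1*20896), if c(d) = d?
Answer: -31150801/21933280 ≈ -1.4203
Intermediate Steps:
v = -159
X(k) = 2*k/(-159 + k) (X(k) = (k + k)/(k - 159) = (2*k)/(-159 + k) = 2*k/(-159 + k))
X(14)/P(-203) + 29652/(c(32) - 1*20896) = (2*14/(-159 + 14))/(-203) + 29652/(32 - 1*20896) = (2*14/(-145))*(-1/203) + 29652/(32 - 20896) = (2*14*(-1/145))*(-1/203) + 29652/(-20864) = -28/145*(-1/203) + 29652*(-1/20864) = 4/4205 - 7413/5216 = -31150801/21933280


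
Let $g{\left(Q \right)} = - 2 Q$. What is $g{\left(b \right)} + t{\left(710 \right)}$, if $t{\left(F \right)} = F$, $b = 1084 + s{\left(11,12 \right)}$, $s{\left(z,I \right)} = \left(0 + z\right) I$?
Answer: $-1722$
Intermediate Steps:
$s{\left(z,I \right)} = I z$ ($s{\left(z,I \right)} = z I = I z$)
$b = 1216$ ($b = 1084 + 12 \cdot 11 = 1084 + 132 = 1216$)
$g{\left(b \right)} + t{\left(710 \right)} = \left(-2\right) 1216 + 710 = -2432 + 710 = -1722$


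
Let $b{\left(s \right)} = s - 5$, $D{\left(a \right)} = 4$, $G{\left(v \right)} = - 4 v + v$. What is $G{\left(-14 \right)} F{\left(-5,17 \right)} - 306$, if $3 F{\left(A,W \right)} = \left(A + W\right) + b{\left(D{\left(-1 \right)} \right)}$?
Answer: $-152$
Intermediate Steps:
$G{\left(v \right)} = - 3 v$
$b{\left(s \right)} = -5 + s$
$F{\left(A,W \right)} = - \frac{1}{3} + \frac{A}{3} + \frac{W}{3}$ ($F{\left(A,W \right)} = \frac{\left(A + W\right) + \left(-5 + 4\right)}{3} = \frac{\left(A + W\right) - 1}{3} = \frac{-1 + A + W}{3} = - \frac{1}{3} + \frac{A}{3} + \frac{W}{3}$)
$G{\left(-14 \right)} F{\left(-5,17 \right)} - 306 = \left(-3\right) \left(-14\right) \left(- \frac{1}{3} + \frac{1}{3} \left(-5\right) + \frac{1}{3} \cdot 17\right) - 306 = 42 \left(- \frac{1}{3} - \frac{5}{3} + \frac{17}{3}\right) - 306 = 42 \cdot \frac{11}{3} - 306 = 154 - 306 = -152$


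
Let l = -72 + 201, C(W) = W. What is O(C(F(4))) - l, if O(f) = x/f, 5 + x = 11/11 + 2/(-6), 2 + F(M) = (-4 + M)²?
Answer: -761/6 ≈ -126.83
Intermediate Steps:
F(M) = -2 + (-4 + M)²
x = -13/3 (x = -5 + (11/11 + 2/(-6)) = -5 + (11*(1/11) + 2*(-⅙)) = -5 + (1 - ⅓) = -5 + ⅔ = -13/3 ≈ -4.3333)
l = 129
O(f) = -13/(3*f)
O(C(F(4))) - l = -13/(3*(-2 + (-4 + 4)²)) - 1*129 = -13/(3*(-2 + 0²)) - 129 = -13/(3*(-2 + 0)) - 129 = -13/3/(-2) - 129 = -13/3*(-½) - 129 = 13/6 - 129 = -761/6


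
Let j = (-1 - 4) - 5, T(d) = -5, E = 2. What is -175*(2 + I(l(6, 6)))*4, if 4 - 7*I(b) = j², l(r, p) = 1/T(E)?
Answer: 8200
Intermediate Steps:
l(r, p) = -⅕ (l(r, p) = 1/(-5) = -⅕)
j = -10 (j = -5 - 5 = -10)
I(b) = -96/7 (I(b) = 4/7 - ⅐*(-10)² = 4/7 - ⅐*100 = 4/7 - 100/7 = -96/7)
-175*(2 + I(l(6, 6)))*4 = -175*(2 - 96/7)*4 = -175*(-82)/7*4 = -35*(-410/7)*4 = 2050*4 = 8200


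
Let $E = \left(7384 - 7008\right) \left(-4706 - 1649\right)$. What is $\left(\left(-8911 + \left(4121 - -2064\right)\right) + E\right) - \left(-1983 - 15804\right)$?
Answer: $-2374419$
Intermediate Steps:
$E = -2389480$ ($E = 376 \left(-6355\right) = -2389480$)
$\left(\left(-8911 + \left(4121 - -2064\right)\right) + E\right) - \left(-1983 - 15804\right) = \left(\left(-8911 + \left(4121 - -2064\right)\right) - 2389480\right) - \left(-1983 - 15804\right) = \left(\left(-8911 + \left(4121 + 2064\right)\right) - 2389480\right) - -17787 = \left(\left(-8911 + 6185\right) - 2389480\right) + 17787 = \left(-2726 - 2389480\right) + 17787 = -2392206 + 17787 = -2374419$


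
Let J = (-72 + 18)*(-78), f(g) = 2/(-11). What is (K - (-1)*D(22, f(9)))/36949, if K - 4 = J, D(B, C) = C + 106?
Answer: 47540/406439 ≈ 0.11697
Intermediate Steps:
f(g) = -2/11 (f(g) = 2*(-1/11) = -2/11)
D(B, C) = 106 + C
J = 4212 (J = -54*(-78) = 4212)
K = 4216 (K = 4 + 4212 = 4216)
(K - (-1)*D(22, f(9)))/36949 = (4216 - (-1)*(106 - 2/11))/36949 = (4216 - (-1)*1164/11)*(1/36949) = (4216 - 1*(-1164/11))*(1/36949) = (4216 + 1164/11)*(1/36949) = (47540/11)*(1/36949) = 47540/406439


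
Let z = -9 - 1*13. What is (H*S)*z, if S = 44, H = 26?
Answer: -25168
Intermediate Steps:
z = -22 (z = -9 - 13 = -22)
(H*S)*z = (26*44)*(-22) = 1144*(-22) = -25168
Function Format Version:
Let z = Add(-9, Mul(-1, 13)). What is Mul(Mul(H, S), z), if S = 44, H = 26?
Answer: -25168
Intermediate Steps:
z = -22 (z = Add(-9, -13) = -22)
Mul(Mul(H, S), z) = Mul(Mul(26, 44), -22) = Mul(1144, -22) = -25168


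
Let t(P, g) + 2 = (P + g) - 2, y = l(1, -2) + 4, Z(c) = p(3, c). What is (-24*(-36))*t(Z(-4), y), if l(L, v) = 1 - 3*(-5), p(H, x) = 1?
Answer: 14688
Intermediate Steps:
l(L, v) = 16 (l(L, v) = 1 + 15 = 16)
Z(c) = 1
y = 20 (y = 16 + 4 = 20)
t(P, g) = -4 + P + g (t(P, g) = -2 + ((P + g) - 2) = -2 + (-2 + P + g) = -4 + P + g)
(-24*(-36))*t(Z(-4), y) = (-24*(-36))*(-4 + 1 + 20) = 864*17 = 14688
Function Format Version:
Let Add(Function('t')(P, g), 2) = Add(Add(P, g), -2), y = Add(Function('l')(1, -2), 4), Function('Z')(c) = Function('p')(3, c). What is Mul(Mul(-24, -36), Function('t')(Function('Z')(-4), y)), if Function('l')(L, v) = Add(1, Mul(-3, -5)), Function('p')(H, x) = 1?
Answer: 14688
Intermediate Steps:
Function('l')(L, v) = 16 (Function('l')(L, v) = Add(1, 15) = 16)
Function('Z')(c) = 1
y = 20 (y = Add(16, 4) = 20)
Function('t')(P, g) = Add(-4, P, g) (Function('t')(P, g) = Add(-2, Add(Add(P, g), -2)) = Add(-2, Add(-2, P, g)) = Add(-4, P, g))
Mul(Mul(-24, -36), Function('t')(Function('Z')(-4), y)) = Mul(Mul(-24, -36), Add(-4, 1, 20)) = Mul(864, 17) = 14688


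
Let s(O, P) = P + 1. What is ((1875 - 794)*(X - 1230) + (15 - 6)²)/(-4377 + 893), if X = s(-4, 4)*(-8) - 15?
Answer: 347251/871 ≈ 398.68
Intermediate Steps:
s(O, P) = 1 + P
X = -55 (X = (1 + 4)*(-8) - 15 = 5*(-8) - 15 = -40 - 15 = -55)
((1875 - 794)*(X - 1230) + (15 - 6)²)/(-4377 + 893) = ((1875 - 794)*(-55 - 1230) + (15 - 6)²)/(-4377 + 893) = (1081*(-1285) + 9²)/(-3484) = (-1389085 + 81)*(-1/3484) = -1389004*(-1/3484) = 347251/871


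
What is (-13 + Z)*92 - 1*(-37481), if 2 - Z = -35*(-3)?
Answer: 26809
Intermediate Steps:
Z = -103 (Z = 2 - (-35)*(-3) = 2 - 1*105 = 2 - 105 = -103)
(-13 + Z)*92 - 1*(-37481) = (-13 - 103)*92 - 1*(-37481) = -116*92 + 37481 = -10672 + 37481 = 26809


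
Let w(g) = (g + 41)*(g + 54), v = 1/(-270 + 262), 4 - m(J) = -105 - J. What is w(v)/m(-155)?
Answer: -140937/2944 ≈ -47.873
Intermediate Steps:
m(J) = 109 + J (m(J) = 4 - (-105 - J) = 4 + (105 + J) = 109 + J)
v = -⅛ (v = 1/(-8) = -⅛ ≈ -0.12500)
w(g) = (41 + g)*(54 + g)
w(v)/m(-155) = (2214 + (-⅛)² + 95*(-⅛))/(109 - 155) = (2214 + 1/64 - 95/8)/(-46) = (140937/64)*(-1/46) = -140937/2944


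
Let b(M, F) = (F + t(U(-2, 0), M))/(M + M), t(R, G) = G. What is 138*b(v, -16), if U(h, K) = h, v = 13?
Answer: -207/13 ≈ -15.923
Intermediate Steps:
b(M, F) = (F + M)/(2*M) (b(M, F) = (F + M)/(M + M) = (F + M)/((2*M)) = (F + M)*(1/(2*M)) = (F + M)/(2*M))
138*b(v, -16) = 138*((½)*(-16 + 13)/13) = 138*((½)*(1/13)*(-3)) = 138*(-3/26) = -207/13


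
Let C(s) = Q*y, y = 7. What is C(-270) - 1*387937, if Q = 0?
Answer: -387937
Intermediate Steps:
C(s) = 0 (C(s) = 0*7 = 0)
C(-270) - 1*387937 = 0 - 1*387937 = 0 - 387937 = -387937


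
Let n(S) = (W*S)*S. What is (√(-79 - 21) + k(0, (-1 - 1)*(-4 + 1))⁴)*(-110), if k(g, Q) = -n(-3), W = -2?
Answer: -11547360 - 1100*I ≈ -1.1547e+7 - 1100.0*I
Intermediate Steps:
n(S) = -2*S² (n(S) = (-2*S)*S = -2*S²)
k(g, Q) = 18 (k(g, Q) = -(-2)*(-3)² = -(-2)*9 = -1*(-18) = 18)
(√(-79 - 21) + k(0, (-1 - 1)*(-4 + 1))⁴)*(-110) = (√(-79 - 21) + 18⁴)*(-110) = (√(-100) + 104976)*(-110) = (10*I + 104976)*(-110) = (104976 + 10*I)*(-110) = -11547360 - 1100*I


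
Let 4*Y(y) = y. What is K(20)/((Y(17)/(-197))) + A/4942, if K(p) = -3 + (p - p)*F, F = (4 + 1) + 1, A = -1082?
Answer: 5832247/42007 ≈ 138.84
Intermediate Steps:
F = 6 (F = 5 + 1 = 6)
Y(y) = y/4
K(p) = -3 (K(p) = -3 + (p - p)*6 = -3 + 0*6 = -3 + 0 = -3)
K(20)/((Y(17)/(-197))) + A/4942 = -3/(((¼)*17)/(-197)) - 1082/4942 = -3/((17/4)*(-1/197)) - 1082*1/4942 = -3/(-17/788) - 541/2471 = -3*(-788/17) - 541/2471 = 2364/17 - 541/2471 = 5832247/42007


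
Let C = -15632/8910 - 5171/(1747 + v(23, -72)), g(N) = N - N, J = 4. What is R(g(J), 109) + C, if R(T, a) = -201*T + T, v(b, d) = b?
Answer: -491615/105138 ≈ -4.6759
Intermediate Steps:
g(N) = 0
R(T, a) = -200*T
C = -491615/105138 (C = -15632/8910 - 5171/(1747 + 23) = -15632*1/8910 - 5171/1770 = -7816/4455 - 5171*1/1770 = -7816/4455 - 5171/1770 = -491615/105138 ≈ -4.6759)
R(g(J), 109) + C = -200*0 - 491615/105138 = 0 - 491615/105138 = -491615/105138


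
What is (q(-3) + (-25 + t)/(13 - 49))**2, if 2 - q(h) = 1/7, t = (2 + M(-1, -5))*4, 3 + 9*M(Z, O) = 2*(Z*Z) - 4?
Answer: 29408929/5143824 ≈ 5.7173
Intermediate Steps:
M(Z, O) = -7/9 + 2*Z**2/9 (M(Z, O) = -1/3 + (2*(Z*Z) - 4)/9 = -1/3 + (2*Z**2 - 4)/9 = -1/3 + (-4 + 2*Z**2)/9 = -1/3 + (-4/9 + 2*Z**2/9) = -7/9 + 2*Z**2/9)
t = 52/9 (t = (2 + (-7/9 + (2/9)*(-1)**2))*4 = (2 + (-7/9 + (2/9)*1))*4 = (2 + (-7/9 + 2/9))*4 = (2 - 5/9)*4 = (13/9)*4 = 52/9 ≈ 5.7778)
q(h) = 13/7 (q(h) = 2 - 1/7 = 13/7)
(q(-3) + (-25 + t)/(13 - 49))**2 = (13/7 + (-25 + 52/9)/(13 - 49))**2 = (13/7 - 173/9/(-36))**2 = (13/7 - 173/9*(-1/36))**2 = (13/7 + 173/324)**2 = (5423/2268)**2 = 29408929/5143824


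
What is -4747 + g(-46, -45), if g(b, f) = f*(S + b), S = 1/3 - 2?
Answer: -2602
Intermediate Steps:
S = -5/3 (S = ⅓ - 2 = -5/3 ≈ -1.6667)
g(b, f) = f*(-5/3 + b)
-4747 + g(-46, -45) = -4747 + (⅓)*(-45)*(-5 + 3*(-46)) = -4747 + (⅓)*(-45)*(-5 - 138) = -4747 + (⅓)*(-45)*(-143) = -4747 + 2145 = -2602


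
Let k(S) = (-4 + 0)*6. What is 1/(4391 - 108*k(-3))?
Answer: 1/6983 ≈ 0.00014320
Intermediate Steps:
k(S) = -24 (k(S) = -4*6 = -24)
1/(4391 - 108*k(-3)) = 1/(4391 - 108*(-24)) = 1/(4391 + 2592) = 1/6983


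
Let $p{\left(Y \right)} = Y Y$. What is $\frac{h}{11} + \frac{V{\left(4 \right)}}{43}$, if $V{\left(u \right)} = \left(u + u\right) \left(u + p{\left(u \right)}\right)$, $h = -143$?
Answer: $- \frac{399}{43} \approx -9.2791$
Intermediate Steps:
$p{\left(Y \right)} = Y^{2}$
$V{\left(u \right)} = 2 u \left(u + u^{2}\right)$ ($V{\left(u \right)} = \left(u + u\right) \left(u + u^{2}\right) = 2 u \left(u + u^{2}\right)$)
$\frac{h}{11} + \frac{V{\left(4 \right)}}{43} = - \frac{143}{11} + \frac{2 \cdot 4^{2} \left(1 + 4\right)}{43} = \left(-143\right) \frac{1}{11} + 2 \cdot 16 \cdot 5 \cdot \frac{1}{43} = -13 + 160 \cdot \frac{1}{43} = -13 + \frac{160}{43} = - \frac{399}{43}$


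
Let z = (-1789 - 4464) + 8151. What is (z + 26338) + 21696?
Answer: 49932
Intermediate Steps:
z = 1898 (z = -6253 + 8151 = 1898)
(z + 26338) + 21696 = (1898 + 26338) + 21696 = 28236 + 21696 = 49932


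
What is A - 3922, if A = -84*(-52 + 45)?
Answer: -3334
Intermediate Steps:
A = 588 (A = -84*(-7) = 588)
A - 3922 = 588 - 3922 = -3334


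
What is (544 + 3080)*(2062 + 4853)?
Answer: 25059960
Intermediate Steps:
(544 + 3080)*(2062 + 4853) = 3624*6915 = 25059960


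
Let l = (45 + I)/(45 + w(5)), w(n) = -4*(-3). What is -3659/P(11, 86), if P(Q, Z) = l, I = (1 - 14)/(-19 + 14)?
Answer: -1042815/238 ≈ -4381.6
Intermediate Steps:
w(n) = 12
I = 13/5 (I = -13/(-5) = -13*(-⅕) = 13/5 ≈ 2.6000)
l = 238/285 (l = (45 + 13/5)/(45 + 12) = (238/5)/57 = (238/5)*(1/57) = 238/285 ≈ 0.83509)
P(Q, Z) = 238/285
-3659/P(11, 86) = -3659/238/285 = -3659*285/238 = -1042815/238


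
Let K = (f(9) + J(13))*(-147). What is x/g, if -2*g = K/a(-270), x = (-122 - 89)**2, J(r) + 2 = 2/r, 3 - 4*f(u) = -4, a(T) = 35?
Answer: -4630184/21 ≈ -2.2049e+5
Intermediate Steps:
f(u) = 7/4 (f(u) = 3/4 - 1/4*(-4) = 3/4 + 1 = 7/4)
J(r) = -2 + 2/r
x = 44521 (x = (-211)**2 = 44521)
K = 735/52 (K = (7/4 + (-2 + 2/13))*(-147) = (7/4 - 24/13)*(-147) = -5/52*(-147) = 735/52 ≈ 14.135)
g = -21/104 (g = -735/(104*35) = -1/2*21/52 = -21/104 ≈ -0.20192)
x/g = 44521/(-21/104) = 44521*(-104/21) = -4630184/21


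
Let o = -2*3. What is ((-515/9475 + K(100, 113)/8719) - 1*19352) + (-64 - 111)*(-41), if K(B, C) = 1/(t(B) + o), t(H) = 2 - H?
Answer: -20924325911863/1718340520 ≈ -12177.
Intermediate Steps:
o = -6
K(B, C) = 1/(-4 - B) (K(B, C) = 1/((2 - B) - 6) = 1/(-4 - B))
((-515/9475 + K(100, 113)/8719) - 1*19352) + (-64 - 111)*(-41) = ((-515/9475 - 1/(4 + 100)/8719) - 1*19352) + (-64 - 111)*(-41) = ((-515*1/9475 - 1/104*(1/8719)) - 19352) - 175*(-41) = ((-103/1895 - 1*1/104*(1/8719)) - 19352) + 7175 = ((-103/1895 - 1/104*1/8719) - 19352) + 7175 = ((-103/1895 - 1/906776) - 19352) + 7175 = (-93399823/1718340520 - 19352) + 7175 = -33253419142863/1718340520 + 7175 = -20924325911863/1718340520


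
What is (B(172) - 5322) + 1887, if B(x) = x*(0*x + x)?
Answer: 26149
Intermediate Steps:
B(x) = x² (B(x) = x*(0 + x) = x*x = x²)
(B(172) - 5322) + 1887 = (172² - 5322) + 1887 = (29584 - 5322) + 1887 = 24262 + 1887 = 26149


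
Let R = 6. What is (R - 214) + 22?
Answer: -186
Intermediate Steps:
(R - 214) + 22 = (6 - 214) + 22 = -208 + 22 = -186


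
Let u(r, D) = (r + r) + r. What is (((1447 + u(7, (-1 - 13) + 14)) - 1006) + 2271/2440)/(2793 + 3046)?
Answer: 1129551/14247160 ≈ 0.079283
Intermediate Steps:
u(r, D) = 3*r (u(r, D) = 2*r + r = 3*r)
(((1447 + u(7, (-1 - 13) + 14)) - 1006) + 2271/2440)/(2793 + 3046) = (((1447 + 3*7) - 1006) + 2271/2440)/(2793 + 3046) = (((1447 + 21) - 1006) + 2271*(1/2440))/5839 = ((1468 - 1006) + 2271/2440)*(1/5839) = (462 + 2271/2440)*(1/5839) = (1129551/2440)*(1/5839) = 1129551/14247160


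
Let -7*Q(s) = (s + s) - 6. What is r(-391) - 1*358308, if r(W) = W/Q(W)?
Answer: -282349441/788 ≈ -3.5831e+5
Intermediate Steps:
Q(s) = 6/7 - 2*s/7 (Q(s) = -((s + s) - 6)/7 = -(2*s - 6)/7 = -(-6 + 2*s)/7 = 6/7 - 2*s/7)
r(W) = W/(6/7 - 2*W/7)
r(-391) - 1*358308 = -7*(-391)/(-6 + 2*(-391)) - 1*358308 = -7*(-391)/(-6 - 782) - 358308 = -7*(-391)/(-788) - 358308 = -7*(-391)*(-1/788) - 358308 = -2737/788 - 358308 = -282349441/788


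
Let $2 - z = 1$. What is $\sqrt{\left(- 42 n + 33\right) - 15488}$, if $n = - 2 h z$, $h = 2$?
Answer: $i \sqrt{15287} \approx 123.64 i$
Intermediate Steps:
$z = 1$ ($z = 2 - 1 = 1$)
$n = -4$ ($n = \left(-2\right) 2 \cdot 1 = \left(-4\right) 1 = -4$)
$\sqrt{\left(- 42 n + 33\right) - 15488} = \sqrt{\left(\left(-42\right) \left(-4\right) + 33\right) - 15488} = \sqrt{\left(168 + 33\right) - 15488} = \sqrt{201 - 15488} = \sqrt{-15287} = i \sqrt{15287}$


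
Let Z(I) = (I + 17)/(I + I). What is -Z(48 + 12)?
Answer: -77/120 ≈ -0.64167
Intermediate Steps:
Z(I) = (17 + I)/(2*I) (Z(I) = (17 + I)/((2*I)) = (17 + I)*(1/(2*I)) = (17 + I)/(2*I))
-Z(48 + 12) = -(17 + (48 + 12))/(2*(48 + 12)) = -(17 + 60)/(2*60) = -77/(2*60) = -1*77/120 = -77/120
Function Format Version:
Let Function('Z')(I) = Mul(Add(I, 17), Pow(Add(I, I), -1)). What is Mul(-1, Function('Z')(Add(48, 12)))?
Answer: Rational(-77, 120) ≈ -0.64167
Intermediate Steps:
Function('Z')(I) = Mul(Rational(1, 2), Pow(I, -1), Add(17, I)) (Function('Z')(I) = Mul(Add(17, I), Pow(Mul(2, I), -1)) = Mul(Add(17, I), Mul(Rational(1, 2), Pow(I, -1))) = Mul(Rational(1, 2), Pow(I, -1), Add(17, I)))
Mul(-1, Function('Z')(Add(48, 12))) = Mul(-1, Mul(Rational(1, 2), Pow(Add(48, 12), -1), Add(17, Add(48, 12)))) = Mul(-1, Mul(Rational(1, 2), Pow(60, -1), Add(17, 60))) = Mul(-1, Mul(Rational(1, 2), Rational(1, 60), 77)) = Mul(-1, Rational(77, 120)) = Rational(-77, 120)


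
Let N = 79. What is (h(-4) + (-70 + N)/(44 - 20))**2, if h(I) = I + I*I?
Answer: 9801/64 ≈ 153.14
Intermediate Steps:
h(I) = I + I**2
(h(-4) + (-70 + N)/(44 - 20))**2 = (-4*(1 - 4) + (-70 + 79)/(44 - 20))**2 = (-4*(-3) + 9/24)**2 = (12 + 9*(1/24))**2 = (12 + 3/8)**2 = (99/8)**2 = 9801/64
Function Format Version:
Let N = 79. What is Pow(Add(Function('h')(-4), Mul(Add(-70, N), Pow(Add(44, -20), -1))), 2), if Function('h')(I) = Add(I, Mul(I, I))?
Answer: Rational(9801, 64) ≈ 153.14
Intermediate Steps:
Function('h')(I) = Add(I, Pow(I, 2))
Pow(Add(Function('h')(-4), Mul(Add(-70, N), Pow(Add(44, -20), -1))), 2) = Pow(Add(Mul(-4, Add(1, -4)), Mul(Add(-70, 79), Pow(Add(44, -20), -1))), 2) = Pow(Add(Mul(-4, -3), Mul(9, Pow(24, -1))), 2) = Pow(Add(12, Mul(9, Rational(1, 24))), 2) = Pow(Add(12, Rational(3, 8)), 2) = Pow(Rational(99, 8), 2) = Rational(9801, 64)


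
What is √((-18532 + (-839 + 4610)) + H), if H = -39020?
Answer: I*√53781 ≈ 231.91*I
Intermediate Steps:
√((-18532 + (-839 + 4610)) + H) = √((-18532 + (-839 + 4610)) - 39020) = √((-18532 + 3771) - 39020) = √(-14761 - 39020) = √(-53781) = I*√53781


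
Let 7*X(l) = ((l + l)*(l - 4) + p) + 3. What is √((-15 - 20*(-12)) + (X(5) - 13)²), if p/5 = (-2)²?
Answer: √14389/7 ≈ 17.136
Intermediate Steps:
p = 20 (p = 5*(-2)² = 5*4 = 20)
X(l) = 23/7 + 2*l*(-4 + l)/7 (X(l) = (((l + l)*(l - 4) + 20) + 3)/7 = (((2*l)*(-4 + l) + 20) + 3)/7 = ((2*l*(-4 + l) + 20) + 3)/7 = ((20 + 2*l*(-4 + l)) + 3)/7 = (23 + 2*l*(-4 + l))/7 = 23/7 + 2*l*(-4 + l)/7)
√((-15 - 20*(-12)) + (X(5) - 13)²) = √((-15 - 20*(-12)) + ((23/7 - 8/7*5 + (2/7)*5²) - 13)²) = √((-15 + 240) + ((23/7 - 40/7 + (2/7)*25) - 13)²) = √(225 + ((23/7 - 40/7 + 50/7) - 13)²) = √(225 + (33/7 - 13)²) = √(225 + (-58/7)²) = √(225 + 3364/49) = √(14389/49) = √14389/7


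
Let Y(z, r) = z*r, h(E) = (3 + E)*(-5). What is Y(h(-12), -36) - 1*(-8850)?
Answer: 7230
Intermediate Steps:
h(E) = -15 - 5*E
Y(z, r) = r*z
Y(h(-12), -36) - 1*(-8850) = -36*(-15 - 5*(-12)) - 1*(-8850) = -36*(-15 + 60) + 8850 = -36*45 + 8850 = -1620 + 8850 = 7230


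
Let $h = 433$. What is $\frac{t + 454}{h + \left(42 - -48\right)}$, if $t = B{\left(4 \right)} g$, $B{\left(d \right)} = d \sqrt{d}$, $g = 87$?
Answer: $\frac{1150}{523} \approx 2.1989$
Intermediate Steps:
$B{\left(d \right)} = d^{\frac{3}{2}}$
$t = 696$ ($t = 4^{\frac{3}{2}} \cdot 87 = 8 \cdot 87 = 696$)
$\frac{t + 454}{h + \left(42 - -48\right)} = \frac{696 + 454}{433 + \left(42 - -48\right)} = \frac{1150}{433 + \left(42 + 48\right)} = \frac{1150}{433 + 90} = \frac{1150}{523}$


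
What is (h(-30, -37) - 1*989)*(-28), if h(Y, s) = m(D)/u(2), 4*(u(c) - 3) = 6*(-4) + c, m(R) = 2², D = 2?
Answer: 138684/5 ≈ 27737.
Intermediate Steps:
m(R) = 4
u(c) = -3 + c/4 (u(c) = 3 + (6*(-4) + c)/4 = 3 + (-24 + c)/4 = 3 + (-6 + c/4) = -3 + c/4)
h(Y, s) = -8/5 (h(Y, s) = 4/(-3 + (¼)*2) = 4/(-3 + ½) = 4/(-5/2) = 4*(-⅖) = -8/5)
(h(-30, -37) - 1*989)*(-28) = (-8/5 - 1*989)*(-28) = (-8/5 - 989)*(-28) = -4953/5*(-28) = 138684/5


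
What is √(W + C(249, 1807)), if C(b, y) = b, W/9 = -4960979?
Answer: I*√44648562 ≈ 6682.0*I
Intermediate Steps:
W = -44648811 (W = 9*(-4960979) = -44648811)
√(W + C(249, 1807)) = √(-44648811 + 249) = √(-44648562) = I*√44648562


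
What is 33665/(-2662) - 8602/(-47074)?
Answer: -780923843/62655494 ≈ -12.464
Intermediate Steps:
33665/(-2662) - 8602/(-47074) = 33665*(-1/2662) - 8602*(-1/47074) = -33665/2662 + 4301/23537 = -780923843/62655494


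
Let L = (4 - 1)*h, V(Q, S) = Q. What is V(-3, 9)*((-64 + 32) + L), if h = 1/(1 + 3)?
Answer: 375/4 ≈ 93.750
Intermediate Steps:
h = ¼ (h = 1/4 = ¼ ≈ 0.25000)
L = ¾ (L = (4 - 1)*(¼) = 3*(¼) = ¾ ≈ 0.75000)
V(-3, 9)*((-64 + 32) + L) = -3*((-64 + 32) + ¾) = -3*(-32 + ¾) = -3*(-125/4) = 375/4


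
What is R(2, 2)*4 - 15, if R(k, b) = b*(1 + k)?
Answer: 9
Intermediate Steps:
R(2, 2)*4 - 15 = (2*(1 + 2))*4 - 15 = (2*3)*4 - 15 = 6*4 - 15 = 24 - 15 = 9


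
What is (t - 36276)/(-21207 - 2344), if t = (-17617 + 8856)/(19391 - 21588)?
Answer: 79689611/51741547 ≈ 1.5401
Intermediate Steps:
t = 8761/2197 (t = -8761/(-2197) = -8761*(-1/2197) = 8761/2197 ≈ 3.9877)
(t - 36276)/(-21207 - 2344) = (8761/2197 - 36276)/(-21207 - 2344) = -79689611/2197/(-23551) = -79689611/2197*(-1/23551) = 79689611/51741547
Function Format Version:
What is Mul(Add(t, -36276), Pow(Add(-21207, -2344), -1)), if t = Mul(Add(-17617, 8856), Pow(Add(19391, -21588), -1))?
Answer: Rational(79689611, 51741547) ≈ 1.5401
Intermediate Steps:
t = Rational(8761, 2197) (t = Mul(-8761, Pow(-2197, -1)) = Mul(-8761, Rational(-1, 2197)) = Rational(8761, 2197) ≈ 3.9877)
Mul(Add(t, -36276), Pow(Add(-21207, -2344), -1)) = Mul(Add(Rational(8761, 2197), -36276), Pow(Add(-21207, -2344), -1)) = Mul(Rational(-79689611, 2197), Pow(-23551, -1)) = Mul(Rational(-79689611, 2197), Rational(-1, 23551)) = Rational(79689611, 51741547)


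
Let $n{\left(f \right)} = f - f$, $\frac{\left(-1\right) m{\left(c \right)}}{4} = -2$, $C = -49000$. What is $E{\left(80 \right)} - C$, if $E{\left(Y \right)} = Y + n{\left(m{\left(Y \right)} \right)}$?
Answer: $49080$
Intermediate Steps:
$m{\left(c \right)} = 8$ ($m{\left(c \right)} = \left(-4\right) \left(-2\right) = 8$)
$n{\left(f \right)} = 0$
$E{\left(Y \right)} = Y$ ($E{\left(Y \right)} = Y + 0 = Y$)
$E{\left(80 \right)} - C = 80 - -49000 = 80 + 49000 = 49080$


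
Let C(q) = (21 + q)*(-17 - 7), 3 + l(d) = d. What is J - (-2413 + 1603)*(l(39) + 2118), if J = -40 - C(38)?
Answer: 1746116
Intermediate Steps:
l(d) = -3 + d
C(q) = -504 - 24*q (C(q) = (21 + q)*(-24) = -504 - 24*q)
J = 1376 (J = -40 - (-504 - 24*38) = -40 - (-504 - 912) = -40 - 1*(-1416) = -40 + 1416 = 1376)
J - (-2413 + 1603)*(l(39) + 2118) = 1376 - (-2413 + 1603)*((-3 + 39) + 2118) = 1376 - (-810)*(36 + 2118) = 1376 - (-810)*2154 = 1376 - 1*(-1744740) = 1376 + 1744740 = 1746116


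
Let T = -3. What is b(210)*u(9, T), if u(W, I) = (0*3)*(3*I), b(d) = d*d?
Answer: 0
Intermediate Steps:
b(d) = d²
u(W, I) = 0 (u(W, I) = 0*(3*I) = 0)
b(210)*u(9, T) = 210²*0 = 44100*0 = 0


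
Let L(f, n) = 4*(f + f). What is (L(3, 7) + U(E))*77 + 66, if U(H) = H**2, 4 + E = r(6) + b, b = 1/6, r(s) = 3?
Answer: 70829/36 ≈ 1967.5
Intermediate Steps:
b = 1/6 ≈ 0.16667
E = -5/6 (E = -4 + (3 + 1/6) = -4 + 19/6 = -5/6 ≈ -0.83333)
L(f, n) = 8*f (L(f, n) = 4*(2*f) = 8*f)
(L(3, 7) + U(E))*77 + 66 = (8*3 + (-5/6)**2)*77 + 66 = (24 + 25/36)*77 + 66 = (889/36)*77 + 66 = 68453/36 + 66 = 70829/36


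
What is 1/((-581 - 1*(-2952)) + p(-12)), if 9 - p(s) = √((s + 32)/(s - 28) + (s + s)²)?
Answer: 4760/11327649 + √2302/11327649 ≈ 0.00042445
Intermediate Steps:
p(s) = 9 - √(4*s² + (32 + s)/(-28 + s)) (p(s) = 9 - √((s + 32)/(s - 28) + (s + s)²) = 9 - √((32 + s)/(-28 + s) + (2*s)²) = 9 - √((32 + s)/(-28 + s) + 4*s²) = 9 - √(4*s² + (32 + s)/(-28 + s)))
1/((-581 - 1*(-2952)) + p(-12)) = 1/((-581 - 1*(-2952)) + (9 - √((32 - 12 + 4*(-12)²*(-28 - 12))/(-28 - 12)))) = 1/((-581 + 2952) + (9 - √((32 - 12 + 4*144*(-40))/(-40)))) = 1/(2371 + (9 - √(-(32 - 12 - 23040)/40))) = 1/(2371 + (9 - √(-1/40*(-23020)))) = 1/(2371 + (9 - √(1151/2))) = 1/(2371 + (9 - √2302/2)) = 1/(2380 - √2302/2)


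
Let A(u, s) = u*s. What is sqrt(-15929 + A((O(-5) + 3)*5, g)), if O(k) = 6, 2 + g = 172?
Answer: I*sqrt(8279) ≈ 90.989*I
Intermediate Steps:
g = 170 (g = -2 + 172 = 170)
A(u, s) = s*u
sqrt(-15929 + A((O(-5) + 3)*5, g)) = sqrt(-15929 + 170*((6 + 3)*5)) = sqrt(-15929 + 170*(9*5)) = sqrt(-15929 + 170*45) = sqrt(-15929 + 7650) = sqrt(-8279) = I*sqrt(8279)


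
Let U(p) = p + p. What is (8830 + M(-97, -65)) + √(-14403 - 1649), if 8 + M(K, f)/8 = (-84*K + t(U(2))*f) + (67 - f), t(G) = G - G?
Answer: 75006 + 2*I*√4013 ≈ 75006.0 + 126.7*I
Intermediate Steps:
U(p) = 2*p
t(G) = 0
M(K, f) = 472 - 672*K - 8*f (M(K, f) = -64 + 8*((-84*K + 0*f) + (67 - f)) = -64 + 8*((-84*K + 0) + (67 - f)) = -64 + 8*(-84*K + (67 - f)) = -64 + 8*(67 - f - 84*K) = -64 + (536 - 672*K - 8*f) = 472 - 672*K - 8*f)
(8830 + M(-97, -65)) + √(-14403 - 1649) = (8830 + (472 - 672*(-97) - 8*(-65))) + √(-14403 - 1649) = (8830 + (472 + 65184 + 520)) + √(-16052) = (8830 + 66176) + 2*I*√4013 = 75006 + 2*I*√4013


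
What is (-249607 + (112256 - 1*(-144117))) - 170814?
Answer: -164048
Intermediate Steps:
(-249607 + (112256 - 1*(-144117))) - 170814 = (-249607 + (112256 + 144117)) - 170814 = (-249607 + 256373) - 170814 = 6766 - 170814 = -164048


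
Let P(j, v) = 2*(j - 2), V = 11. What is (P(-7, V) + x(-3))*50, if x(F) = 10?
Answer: -400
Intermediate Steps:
P(j, v) = -4 + 2*j (P(j, v) = 2*(-2 + j) = -4 + 2*j)
(P(-7, V) + x(-3))*50 = ((-4 + 2*(-7)) + 10)*50 = ((-4 - 14) + 10)*50 = (-18 + 10)*50 = -8*50 = -400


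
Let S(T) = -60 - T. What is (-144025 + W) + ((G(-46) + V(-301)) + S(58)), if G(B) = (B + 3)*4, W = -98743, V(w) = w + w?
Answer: -243660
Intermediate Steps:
V(w) = 2*w
G(B) = 12 + 4*B (G(B) = (3 + B)*4 = 12 + 4*B)
(-144025 + W) + ((G(-46) + V(-301)) + S(58)) = (-144025 - 98743) + (((12 + 4*(-46)) + 2*(-301)) + (-60 - 1*58)) = -242768 + (((12 - 184) - 602) + (-60 - 58)) = -242768 + ((-172 - 602) - 118) = -242768 + (-774 - 118) = -242768 - 892 = -243660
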